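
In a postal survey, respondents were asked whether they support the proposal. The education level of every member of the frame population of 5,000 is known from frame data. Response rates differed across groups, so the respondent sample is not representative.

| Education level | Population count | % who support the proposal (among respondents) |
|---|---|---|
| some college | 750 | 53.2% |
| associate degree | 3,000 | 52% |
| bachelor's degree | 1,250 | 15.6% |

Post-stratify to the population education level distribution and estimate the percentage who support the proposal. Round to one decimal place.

Post-stratification weights by population share, not respondent share:
  some college: (750/5,000) × 53.2 = 7.98
  associate degree: (3,000/5,000) × 52 = 31.2
  bachelor's degree: (1,250/5,000) × 15.6 = 3.9
Post-stratified estimate = 43.08 → 43.1%.

43.1%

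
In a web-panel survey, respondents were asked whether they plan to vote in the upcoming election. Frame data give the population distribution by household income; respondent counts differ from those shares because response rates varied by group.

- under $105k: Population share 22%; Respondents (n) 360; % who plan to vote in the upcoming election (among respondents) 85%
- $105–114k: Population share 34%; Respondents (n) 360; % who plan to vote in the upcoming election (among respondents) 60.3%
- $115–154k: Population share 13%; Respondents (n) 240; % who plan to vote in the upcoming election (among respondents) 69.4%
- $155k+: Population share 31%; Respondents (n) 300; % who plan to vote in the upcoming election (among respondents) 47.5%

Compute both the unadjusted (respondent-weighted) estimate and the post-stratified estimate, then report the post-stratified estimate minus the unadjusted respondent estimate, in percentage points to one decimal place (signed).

-3.1 percentage points

Naive respondent-only estimate (weights = respondent counts):
  (360/1260)×85 + (360/1260)×60.3 + (240/1260)×69.4 + (300/1260)×47.5 = 66.0429%
Reweighting by population household income shares:
  0.22×85 + 0.34×60.3 + 0.13×69.4 + 0.31×47.5 = 62.949%
Difference = 62.949 − 66.0429 = -3.0939 pp.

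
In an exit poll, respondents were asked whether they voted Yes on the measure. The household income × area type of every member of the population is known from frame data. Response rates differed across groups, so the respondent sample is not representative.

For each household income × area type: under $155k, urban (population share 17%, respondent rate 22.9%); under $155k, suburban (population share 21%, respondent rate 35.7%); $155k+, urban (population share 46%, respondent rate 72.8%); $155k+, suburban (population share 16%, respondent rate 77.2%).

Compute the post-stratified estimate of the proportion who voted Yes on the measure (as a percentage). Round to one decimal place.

Each cell contributes population-share × respondent value:
  under $155k, urban: 0.17 × 22.9 = 3.893
  under $155k, suburban: 0.21 × 35.7 = 7.497
  $155k+, urban: 0.46 × 72.8 = 33.488
  $155k+, suburban: 0.16 × 77.2 = 12.352
Post-stratified estimate = 57.23 → 57.2%.

57.2%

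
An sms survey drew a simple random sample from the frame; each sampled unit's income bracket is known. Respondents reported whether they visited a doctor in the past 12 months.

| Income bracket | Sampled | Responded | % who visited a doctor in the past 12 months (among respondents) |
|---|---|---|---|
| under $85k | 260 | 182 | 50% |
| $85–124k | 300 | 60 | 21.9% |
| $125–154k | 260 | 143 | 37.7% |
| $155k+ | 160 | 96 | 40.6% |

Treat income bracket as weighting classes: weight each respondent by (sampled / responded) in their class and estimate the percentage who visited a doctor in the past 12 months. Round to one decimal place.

Class response rates: under $85k 182/260 = 70%, $85–124k 60/300 = 20%, $125–154k 143/260 = 55%, $155k+ 96/160 = 60%.
Weighting each respondent by the inverse class response rate inflates each class back to its sampled size, so the class weight is n_sampled:
  under $85k: 260 × 50 = 13,000
  $85–124k: 300 × 21.9 = 6570
  $125–154k: 260 × 37.7 = 9802
  $155k+: 160 × 40.6 = 6496
Adjusted estimate = 35,868 / 980 = 36.6 → 36.6%.

36.6%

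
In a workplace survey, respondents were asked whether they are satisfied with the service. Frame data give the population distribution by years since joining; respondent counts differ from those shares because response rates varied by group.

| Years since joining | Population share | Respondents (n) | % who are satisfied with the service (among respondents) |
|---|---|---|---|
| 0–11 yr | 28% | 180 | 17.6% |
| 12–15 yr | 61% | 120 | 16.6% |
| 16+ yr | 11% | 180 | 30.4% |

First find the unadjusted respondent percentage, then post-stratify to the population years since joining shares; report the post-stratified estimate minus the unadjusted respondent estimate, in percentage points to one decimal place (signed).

Unadjusted (pooled respondent) estimate weights by respondent counts:
  (180/480)×17.6 + (120/480)×16.6 + (180/480)×30.4 = 22.15%
Post-stratifying to population shares instead:
  0.28×17.6 + 0.61×16.6 + 0.11×30.4 = 18.398%
Difference = 18.398 − 22.15 = -3.752 pp.

-3.8 percentage points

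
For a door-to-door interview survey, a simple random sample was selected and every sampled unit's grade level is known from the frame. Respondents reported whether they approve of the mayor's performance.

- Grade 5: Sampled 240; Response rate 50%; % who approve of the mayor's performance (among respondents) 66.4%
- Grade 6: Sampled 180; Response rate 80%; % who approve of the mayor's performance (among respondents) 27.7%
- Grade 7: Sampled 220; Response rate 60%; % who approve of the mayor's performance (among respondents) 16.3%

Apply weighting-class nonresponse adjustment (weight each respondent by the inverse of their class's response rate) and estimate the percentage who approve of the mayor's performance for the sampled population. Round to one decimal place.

With weight = n_sampled/n_responded per class, the weighted class total is n_sampled:
  Grade 5: 240 × 66.4 = 15936
  Grade 6: 180 × 27.7 = 4986
  Grade 7: 220 × 16.3 = 3586
Adjusted estimate = 24,508 / 640 = 38.2938 → 38.3%.

38.3%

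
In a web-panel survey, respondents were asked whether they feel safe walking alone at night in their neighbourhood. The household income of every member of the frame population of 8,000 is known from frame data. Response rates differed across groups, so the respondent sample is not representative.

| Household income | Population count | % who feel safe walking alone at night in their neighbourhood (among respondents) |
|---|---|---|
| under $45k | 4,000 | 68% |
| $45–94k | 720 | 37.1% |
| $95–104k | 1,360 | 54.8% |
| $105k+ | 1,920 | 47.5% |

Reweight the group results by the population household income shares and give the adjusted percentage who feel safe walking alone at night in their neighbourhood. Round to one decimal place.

Weight each group's respondent value by its population share:
  under $45k: (4,000/8,000) × 68 = 34
  $45–94k: (720/8,000) × 37.1 = 3.339
  $95–104k: (1,360/8,000) × 54.8 = 9.316
  $105k+: (1,920/8,000) × 47.5 = 11.4
Post-stratified estimate = 58.055 → 58.1%.

58.1%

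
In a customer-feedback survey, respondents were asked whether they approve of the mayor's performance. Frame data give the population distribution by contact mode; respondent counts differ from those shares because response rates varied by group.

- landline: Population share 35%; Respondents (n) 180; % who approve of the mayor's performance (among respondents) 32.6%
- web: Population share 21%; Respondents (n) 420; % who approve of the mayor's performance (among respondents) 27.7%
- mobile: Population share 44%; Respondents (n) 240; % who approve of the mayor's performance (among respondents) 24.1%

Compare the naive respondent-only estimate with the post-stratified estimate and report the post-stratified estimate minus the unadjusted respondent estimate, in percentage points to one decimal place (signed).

Unadjusted (pooled respondent) estimate weights by respondent counts:
  (180/840)×32.6 + (420/840)×27.7 + (240/840)×24.1 = 27.7214%
Post-stratified estimate weights by population shares:
  0.35×32.6 + 0.21×27.7 + 0.44×24.1 = 27.831%
Difference = 27.831 − 27.7214 = 0.1096 pp.

+0.1 percentage points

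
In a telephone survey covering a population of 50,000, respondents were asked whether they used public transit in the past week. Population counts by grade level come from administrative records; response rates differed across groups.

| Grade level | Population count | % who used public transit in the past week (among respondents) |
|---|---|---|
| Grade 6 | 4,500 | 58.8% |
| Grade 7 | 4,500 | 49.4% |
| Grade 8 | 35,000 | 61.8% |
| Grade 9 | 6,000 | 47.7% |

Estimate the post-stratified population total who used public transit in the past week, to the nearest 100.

Estimated count per cell = population count × respondent percentage:
  Grade 6: 4,500 × 58.8% = 2646
  Grade 7: 4,500 × 49.4% = 2223
  Grade 8: 35,000 × 61.8% = 21,630
  Grade 9: 6,000 × 47.7% = 2862
Estimated total = 29,361 → 29,400.

29,400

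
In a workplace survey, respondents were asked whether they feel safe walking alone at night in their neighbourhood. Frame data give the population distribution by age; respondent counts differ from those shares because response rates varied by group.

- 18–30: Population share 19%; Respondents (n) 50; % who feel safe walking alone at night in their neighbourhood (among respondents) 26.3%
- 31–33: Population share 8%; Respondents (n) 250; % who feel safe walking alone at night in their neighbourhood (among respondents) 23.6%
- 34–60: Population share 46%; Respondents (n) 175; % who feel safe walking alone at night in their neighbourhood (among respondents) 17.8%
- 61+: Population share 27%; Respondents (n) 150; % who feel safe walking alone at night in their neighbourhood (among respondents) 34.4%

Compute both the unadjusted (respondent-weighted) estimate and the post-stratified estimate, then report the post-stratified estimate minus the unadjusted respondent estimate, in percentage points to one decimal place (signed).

Without adjustment, the pooled respondent share is:
  (50/625)×26.3 + (250/625)×23.6 + (175/625)×17.8 + (150/625)×34.4 = 24.784%
Post-stratified estimate weights by population shares:
  0.19×26.3 + 0.08×23.6 + 0.46×17.8 + 0.27×34.4 = 24.361%
Difference = 24.361 − 24.784 = -0.423 pp.

-0.4 percentage points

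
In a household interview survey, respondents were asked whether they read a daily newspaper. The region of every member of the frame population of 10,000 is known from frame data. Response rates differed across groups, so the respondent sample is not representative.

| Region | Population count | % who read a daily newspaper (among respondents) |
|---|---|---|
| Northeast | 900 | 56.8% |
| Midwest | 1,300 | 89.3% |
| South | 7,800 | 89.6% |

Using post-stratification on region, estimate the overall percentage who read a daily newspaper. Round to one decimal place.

Weight each group's respondent value by its population share:
  Northeast: (900/10,000) × 56.8 = 5.112
  Midwest: (1,300/10,000) × 89.3 = 11.609
  South: (7,800/10,000) × 89.6 = 69.888
Post-stratified estimate = 86.609 → 86.6%.

86.6%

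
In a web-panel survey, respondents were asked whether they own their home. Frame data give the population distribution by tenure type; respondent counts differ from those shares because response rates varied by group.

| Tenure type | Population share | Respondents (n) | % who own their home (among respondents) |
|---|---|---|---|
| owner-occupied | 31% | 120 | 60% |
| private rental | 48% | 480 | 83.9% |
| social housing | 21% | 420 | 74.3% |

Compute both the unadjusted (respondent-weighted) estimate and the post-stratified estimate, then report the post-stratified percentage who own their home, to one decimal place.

74.5%

Naive respondent-only estimate (weights = respondent counts):
  (120/1020)×60 + (480/1020)×83.9 + (420/1020)×74.3 = 77.1353%
Post-stratifying to population shares instead:
  0.31×60 + 0.48×83.9 + 0.21×74.3 = 74.475%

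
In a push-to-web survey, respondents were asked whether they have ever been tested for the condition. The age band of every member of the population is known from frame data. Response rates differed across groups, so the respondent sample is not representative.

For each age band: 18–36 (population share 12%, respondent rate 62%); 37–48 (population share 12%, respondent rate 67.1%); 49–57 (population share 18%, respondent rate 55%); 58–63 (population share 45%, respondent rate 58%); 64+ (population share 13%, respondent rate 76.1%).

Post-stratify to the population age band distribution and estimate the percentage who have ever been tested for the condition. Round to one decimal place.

Post-stratification weights by population share, not respondent share:
  18–36: 0.12 × 62 = 7.44
  37–48: 0.12 × 67.1 = 8.052
  49–57: 0.18 × 55 = 9.9
  58–63: 0.45 × 58 = 26.1
  64+: 0.13 × 76.1 = 9.893
Post-stratified estimate = 61.385 → 61.4%.

61.4%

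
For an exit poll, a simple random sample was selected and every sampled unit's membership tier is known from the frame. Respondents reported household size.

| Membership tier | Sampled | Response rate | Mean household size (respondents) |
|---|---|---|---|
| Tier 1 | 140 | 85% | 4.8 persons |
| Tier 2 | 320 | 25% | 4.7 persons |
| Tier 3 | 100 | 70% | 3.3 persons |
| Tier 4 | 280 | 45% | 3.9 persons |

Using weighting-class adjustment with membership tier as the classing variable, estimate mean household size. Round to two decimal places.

4.28

Each respondent's weight = sampled/responded in their class; summing within a class gives n_sampled, so:
  Tier 1: 140 × 4.8 = 672
  Tier 2: 320 × 4.7 = 1504
  Tier 3: 100 × 3.3 = 330
  Tier 4: 280 × 3.9 = 1092
Adjusted estimate = 3598 / 840 = 4.28333 → 4.28.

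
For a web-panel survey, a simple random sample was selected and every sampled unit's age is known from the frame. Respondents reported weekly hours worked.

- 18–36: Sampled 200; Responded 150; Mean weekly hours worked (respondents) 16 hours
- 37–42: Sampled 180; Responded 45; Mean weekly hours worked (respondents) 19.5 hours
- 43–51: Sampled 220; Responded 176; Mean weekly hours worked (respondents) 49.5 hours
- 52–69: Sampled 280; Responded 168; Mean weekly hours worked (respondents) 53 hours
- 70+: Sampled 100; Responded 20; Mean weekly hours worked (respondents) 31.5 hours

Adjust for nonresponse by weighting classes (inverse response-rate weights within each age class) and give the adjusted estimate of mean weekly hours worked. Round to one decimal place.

Class response rates: 18–36 150/200 = 75%, 37–42 45/180 = 25%, 43–51 176/220 = 80%, 52–69 168/280 = 60%, 70+ 20/100 = 20%.
Weighting each respondent by the inverse class response rate inflates each class back to its sampled size, so the class weight is n_sampled:
  18–36: 200 × 16 = 3200
  37–42: 180 × 19.5 = 3510
  43–51: 220 × 49.5 = 10,890
  52–69: 280 × 53 = 14,840
  70+: 100 × 31.5 = 3150
Adjusted estimate = 35,590 / 980 = 36.3163 → 36.3.

36.3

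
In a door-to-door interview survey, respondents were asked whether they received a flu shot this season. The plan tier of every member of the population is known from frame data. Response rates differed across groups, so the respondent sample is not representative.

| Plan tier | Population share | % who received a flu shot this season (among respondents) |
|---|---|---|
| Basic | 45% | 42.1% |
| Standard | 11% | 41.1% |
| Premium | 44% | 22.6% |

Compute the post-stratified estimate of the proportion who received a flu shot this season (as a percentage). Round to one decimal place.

Each cell contributes population-share × respondent value:
  Basic: 0.45 × 42.1 = 18.945
  Standard: 0.11 × 41.1 = 4.521
  Premium: 0.44 × 22.6 = 9.944
Post-stratified estimate = 33.41 → 33.4%.

33.4%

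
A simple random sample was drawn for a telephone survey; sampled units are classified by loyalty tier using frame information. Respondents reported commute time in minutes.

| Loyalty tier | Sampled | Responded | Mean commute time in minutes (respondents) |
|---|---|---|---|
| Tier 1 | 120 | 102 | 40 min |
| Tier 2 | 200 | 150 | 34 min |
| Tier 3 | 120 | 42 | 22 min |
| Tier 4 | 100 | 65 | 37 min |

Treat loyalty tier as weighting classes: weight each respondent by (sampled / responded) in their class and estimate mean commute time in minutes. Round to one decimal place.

33.2

Class response rates: Tier 1 102/120 = 85%, Tier 2 150/200 = 75%, Tier 3 42/120 = 35%, Tier 4 65/100 = 65%.
With weight = n_sampled/n_responded per class, the weighted class total is n_sampled:
  Tier 1: 120 × 40 = 4800
  Tier 2: 200 × 34 = 6800
  Tier 3: 120 × 22 = 2640
  Tier 4: 100 × 37 = 3700
Adjusted estimate = 17,940 / 540 = 33.2222 → 33.2.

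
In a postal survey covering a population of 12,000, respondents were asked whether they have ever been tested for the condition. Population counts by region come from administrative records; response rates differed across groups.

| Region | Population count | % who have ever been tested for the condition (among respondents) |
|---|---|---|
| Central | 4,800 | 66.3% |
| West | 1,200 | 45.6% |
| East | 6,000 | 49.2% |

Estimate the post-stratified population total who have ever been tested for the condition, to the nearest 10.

6,680

Each cell contributes its population count × the respondent rate:
  Central: 4,800 × 66.3% = 3182.4
  West: 1,200 × 45.6% = 547.2
  East: 6,000 × 49.2% = 2952
Estimated total = 6681.6 → 6,680.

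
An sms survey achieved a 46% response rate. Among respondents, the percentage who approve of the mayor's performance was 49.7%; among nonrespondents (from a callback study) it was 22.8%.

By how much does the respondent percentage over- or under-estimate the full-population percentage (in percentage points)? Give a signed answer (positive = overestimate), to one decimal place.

+14.5 percentage points

Nonresponse fraction = 1 − 0.46 = 0.54.
Bias = (nonresponse fraction) × (respondent percentage − nonrespondent percentage)
     = 0.54 × (49.7 − 22.8) = 0.54 × 26.9 = 14.526.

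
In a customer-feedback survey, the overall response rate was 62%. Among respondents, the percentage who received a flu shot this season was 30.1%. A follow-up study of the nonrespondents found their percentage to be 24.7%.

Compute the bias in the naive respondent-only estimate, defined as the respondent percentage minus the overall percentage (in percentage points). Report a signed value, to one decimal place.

+2.1 percentage points

Nonresponse fraction = 1 − 0.62 = 0.38.
Bias = (nonresponse fraction) × (respondent percentage − nonrespondent percentage)
     = 0.38 × (30.1 − 24.7) = 0.38 × 5.4 = 2.052.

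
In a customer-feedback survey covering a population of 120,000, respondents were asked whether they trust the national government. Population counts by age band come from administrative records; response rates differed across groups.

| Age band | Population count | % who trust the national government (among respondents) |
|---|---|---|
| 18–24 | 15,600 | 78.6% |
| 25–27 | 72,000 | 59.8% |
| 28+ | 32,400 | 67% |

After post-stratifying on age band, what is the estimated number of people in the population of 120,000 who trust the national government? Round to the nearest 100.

77,000

Estimated count per cell = population count × respondent percentage:
  18–24: 15,600 × 78.6% = 12261.6
  25–27: 72,000 × 59.8% = 43,056
  28+: 32,400 × 67% = 21,708
Estimated total = 77025.6 → 77,000.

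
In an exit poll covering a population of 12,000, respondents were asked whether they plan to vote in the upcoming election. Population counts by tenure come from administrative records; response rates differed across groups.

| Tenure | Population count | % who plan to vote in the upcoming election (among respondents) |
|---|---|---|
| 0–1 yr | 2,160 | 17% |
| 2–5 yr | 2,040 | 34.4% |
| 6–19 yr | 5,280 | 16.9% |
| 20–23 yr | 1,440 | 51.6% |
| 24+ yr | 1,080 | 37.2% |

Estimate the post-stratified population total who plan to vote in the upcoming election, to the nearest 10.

Apply each group's respondent rate to its population count:
  0–1 yr: 2,160 × 17% = 367.2
  2–5 yr: 2,040 × 34.4% = 701.76
  6–19 yr: 5,280 × 16.9% = 892.32
  20–23 yr: 1,440 × 51.6% = 743.04
  24+ yr: 1,080 × 37.2% = 401.76
Estimated total = 3106.08 → 3,110.

3,110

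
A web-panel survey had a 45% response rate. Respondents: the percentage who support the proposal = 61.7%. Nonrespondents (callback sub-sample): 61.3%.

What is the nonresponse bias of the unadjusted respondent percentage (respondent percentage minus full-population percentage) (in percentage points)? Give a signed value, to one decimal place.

+0.2 percentage points

Nonresponse fraction = 1 − 0.45 = 0.55.
Bias = (nonresponse fraction) × (respondent percentage − nonrespondent percentage)
     = 0.55 × (61.7 − 61.3) = 0.55 × 0.4 = 0.22.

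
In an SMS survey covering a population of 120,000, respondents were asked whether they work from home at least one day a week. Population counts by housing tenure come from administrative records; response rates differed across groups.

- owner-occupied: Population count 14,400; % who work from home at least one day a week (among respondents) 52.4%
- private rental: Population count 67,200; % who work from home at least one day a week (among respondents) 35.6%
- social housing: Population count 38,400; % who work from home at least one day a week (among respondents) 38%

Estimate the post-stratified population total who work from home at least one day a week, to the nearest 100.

46,100

Apply each group's respondent rate to its population count:
  owner-occupied: 14,400 × 52.4% = 7545.6
  private rental: 67,200 × 35.6% = 23923.2
  social housing: 38,400 × 38% = 14,592
Estimated total = 46060.8 → 46,100.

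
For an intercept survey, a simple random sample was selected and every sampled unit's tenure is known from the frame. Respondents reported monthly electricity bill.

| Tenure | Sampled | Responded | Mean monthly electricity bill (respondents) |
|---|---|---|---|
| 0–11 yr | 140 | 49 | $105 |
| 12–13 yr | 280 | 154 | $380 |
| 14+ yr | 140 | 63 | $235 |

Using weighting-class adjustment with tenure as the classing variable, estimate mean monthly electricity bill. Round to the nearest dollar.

$275

Class response rates: 0–11 yr 49/140 = 35%, 12–13 yr 154/280 = 55%, 14+ yr 63/140 = 45%.
Weighting each respondent by the inverse class response rate inflates each class back to its sampled size, so the class weight is n_sampled:
  0–11 yr: 140 × 105 = 14,700
  12–13 yr: 280 × 380 = 106,400
  14+ yr: 140 × 235 = 32,900
Adjusted estimate = 154,000 / 560 = 275 → $275.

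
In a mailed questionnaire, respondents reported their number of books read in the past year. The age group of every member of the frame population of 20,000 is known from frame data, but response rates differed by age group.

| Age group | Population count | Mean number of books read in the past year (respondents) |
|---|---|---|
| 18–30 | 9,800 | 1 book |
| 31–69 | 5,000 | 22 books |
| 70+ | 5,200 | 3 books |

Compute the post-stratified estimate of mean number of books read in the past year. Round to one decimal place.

6.8

Reweight to the known age group distribution:
  18–30: (9,800/20,000) × 1 = 0.49
  31–69: (5,000/20,000) × 22 = 5.5
  70+: (5,200/20,000) × 3 = 0.78
Post-stratified estimate = 6.77 → 6.8.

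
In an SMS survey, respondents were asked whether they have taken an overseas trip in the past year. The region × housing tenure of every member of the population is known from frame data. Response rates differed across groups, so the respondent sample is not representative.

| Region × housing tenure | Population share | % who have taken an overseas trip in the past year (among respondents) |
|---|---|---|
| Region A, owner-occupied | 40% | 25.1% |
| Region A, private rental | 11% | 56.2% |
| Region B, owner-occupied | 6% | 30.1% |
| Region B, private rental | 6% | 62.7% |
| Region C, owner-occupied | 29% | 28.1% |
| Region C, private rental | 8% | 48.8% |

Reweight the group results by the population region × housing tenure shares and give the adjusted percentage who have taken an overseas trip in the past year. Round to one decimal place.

Weight each group's respondent value by its population share:
  Region A, owner-occupied: 0.4 × 25.1 = 10.04
  Region A, private rental: 0.11 × 56.2 = 6.182
  Region B, owner-occupied: 0.06 × 30.1 = 1.806
  Region B, private rental: 0.06 × 62.7 = 3.762
  Region C, owner-occupied: 0.29 × 28.1 = 8.149
  Region C, private rental: 0.08 × 48.8 = 3.904
Post-stratified estimate = 33.843 → 33.8%.

33.8%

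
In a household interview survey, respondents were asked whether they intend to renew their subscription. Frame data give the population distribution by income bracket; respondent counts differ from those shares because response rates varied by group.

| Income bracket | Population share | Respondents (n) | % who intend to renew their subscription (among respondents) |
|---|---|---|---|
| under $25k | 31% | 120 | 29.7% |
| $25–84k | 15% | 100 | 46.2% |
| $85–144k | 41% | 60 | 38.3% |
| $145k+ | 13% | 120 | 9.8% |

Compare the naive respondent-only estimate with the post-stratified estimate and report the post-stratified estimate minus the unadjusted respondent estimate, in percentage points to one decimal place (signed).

+4.0 percentage points

Unadjusted (pooled respondent) estimate weights by respondent counts:
  (120/400)×29.7 + (100/400)×46.2 + (60/400)×38.3 + (120/400)×9.8 = 29.145%
Post-stratified estimate weights by population shares:
  0.31×29.7 + 0.15×46.2 + 0.41×38.3 + 0.13×9.8 = 33.114%
Difference = 33.114 − 29.145 = 3.969 pp.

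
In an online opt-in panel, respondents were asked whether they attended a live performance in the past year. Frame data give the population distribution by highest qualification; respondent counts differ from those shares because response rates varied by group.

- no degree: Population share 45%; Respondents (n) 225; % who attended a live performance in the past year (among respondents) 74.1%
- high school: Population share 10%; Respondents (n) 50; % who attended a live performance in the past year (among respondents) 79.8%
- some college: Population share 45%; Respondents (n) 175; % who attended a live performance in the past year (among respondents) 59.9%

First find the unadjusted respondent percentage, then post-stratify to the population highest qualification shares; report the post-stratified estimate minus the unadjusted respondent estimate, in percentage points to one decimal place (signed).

Naive respondent-only estimate (weights = respondent counts):
  (225/450)×74.1 + (50/450)×79.8 + (175/450)×59.9 = 69.2111%
Post-stratified estimate weights by population shares:
  0.45×74.1 + 0.1×79.8 + 0.45×59.9 = 68.28%
Difference = 68.28 − 69.2111 = -0.9311 pp.

-0.9 percentage points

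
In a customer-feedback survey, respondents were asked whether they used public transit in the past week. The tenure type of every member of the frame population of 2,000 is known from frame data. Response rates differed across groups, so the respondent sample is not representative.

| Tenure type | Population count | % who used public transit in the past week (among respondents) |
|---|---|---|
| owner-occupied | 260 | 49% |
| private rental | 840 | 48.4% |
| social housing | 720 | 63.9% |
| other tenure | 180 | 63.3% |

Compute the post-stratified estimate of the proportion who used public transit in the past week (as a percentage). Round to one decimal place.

Each cell contributes population-share × respondent value:
  owner-occupied: (260/2,000) × 49 = 6.37
  private rental: (840/2,000) × 48.4 = 20.328
  social housing: (720/2,000) × 63.9 = 23.004
  other tenure: (180/2,000) × 63.3 = 5.697
Post-stratified estimate = 55.399 → 55.4%.

55.4%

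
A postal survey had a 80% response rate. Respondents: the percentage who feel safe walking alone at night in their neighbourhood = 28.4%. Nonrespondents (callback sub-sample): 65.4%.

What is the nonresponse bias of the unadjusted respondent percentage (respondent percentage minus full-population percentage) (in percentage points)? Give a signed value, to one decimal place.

Nonresponse fraction = 1 − 0.8 = 0.2.
Bias = (nonresponse fraction) × (respondent percentage − nonrespondent percentage)
     = 0.2 × (28.4 − 65.4) = 0.2 × -37 = -7.4.

-7.4 percentage points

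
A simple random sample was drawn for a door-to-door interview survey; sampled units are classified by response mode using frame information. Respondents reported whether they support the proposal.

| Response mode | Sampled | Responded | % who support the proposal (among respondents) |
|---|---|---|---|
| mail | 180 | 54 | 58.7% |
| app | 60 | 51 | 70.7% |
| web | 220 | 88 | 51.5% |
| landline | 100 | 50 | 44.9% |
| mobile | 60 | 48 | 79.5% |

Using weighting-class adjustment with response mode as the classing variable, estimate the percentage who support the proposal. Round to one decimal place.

57.1%

Response rates by class: mail 54/180 = 30%, app 51/60 = 85%, web 88/220 = 40%, landline 50/100 = 50%, mobile 48/60 = 80%.
Weighting each respondent by the inverse class response rate inflates each class back to its sampled size, so the class weight is n_sampled:
  mail: 180 × 58.7 = 10,566
  app: 60 × 70.7 = 4242
  web: 220 × 51.5 = 11,330
  landline: 100 × 44.9 = 4490
  mobile: 60 × 79.5 = 4770
Adjusted estimate = 35,398 / 620 = 57.0935 → 57.1%.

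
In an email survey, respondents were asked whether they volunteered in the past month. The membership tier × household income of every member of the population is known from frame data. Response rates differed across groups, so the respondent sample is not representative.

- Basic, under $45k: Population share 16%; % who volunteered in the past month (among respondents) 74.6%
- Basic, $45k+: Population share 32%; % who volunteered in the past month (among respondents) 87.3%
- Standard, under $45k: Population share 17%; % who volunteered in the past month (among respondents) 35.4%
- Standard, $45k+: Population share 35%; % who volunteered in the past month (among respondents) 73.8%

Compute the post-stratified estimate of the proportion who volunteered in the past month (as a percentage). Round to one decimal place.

Weight each group's respondent value by its population share:
  Basic, under $45k: 0.16 × 74.6 = 11.936
  Basic, $45k+: 0.32 × 87.3 = 27.936
  Standard, under $45k: 0.17 × 35.4 = 6.018
  Standard, $45k+: 0.35 × 73.8 = 25.83
Post-stratified estimate = 71.72 → 71.7%.

71.7%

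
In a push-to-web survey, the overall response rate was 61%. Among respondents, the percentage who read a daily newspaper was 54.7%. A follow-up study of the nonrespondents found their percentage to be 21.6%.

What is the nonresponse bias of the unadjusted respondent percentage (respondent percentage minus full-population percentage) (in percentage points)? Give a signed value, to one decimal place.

Nonresponse fraction = 1 − 0.61 = 0.39.
Bias = (nonresponse fraction) × (respondent percentage − nonrespondent percentage)
     = 0.39 × (54.7 − 21.6) = 0.39 × 33.1 = 12.909.

+12.9 percentage points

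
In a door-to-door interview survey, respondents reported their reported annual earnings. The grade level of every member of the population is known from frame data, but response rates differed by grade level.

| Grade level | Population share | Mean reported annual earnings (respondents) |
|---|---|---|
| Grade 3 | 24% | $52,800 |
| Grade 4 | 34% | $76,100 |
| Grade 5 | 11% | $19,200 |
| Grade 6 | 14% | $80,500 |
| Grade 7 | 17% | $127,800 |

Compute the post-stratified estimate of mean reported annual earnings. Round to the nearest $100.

$73,700

Reweight to the known grade level distribution:
  Grade 3: 0.24 × 52,800 = 12,672
  Grade 4: 0.34 × 76,100 = 25,874
  Grade 5: 0.11 × 19,200 = 2112
  Grade 6: 0.14 × 80,500 = 11,270
  Grade 7: 0.17 × 127,800 = 21,726
Post-stratified estimate = 73,654 → $73,700.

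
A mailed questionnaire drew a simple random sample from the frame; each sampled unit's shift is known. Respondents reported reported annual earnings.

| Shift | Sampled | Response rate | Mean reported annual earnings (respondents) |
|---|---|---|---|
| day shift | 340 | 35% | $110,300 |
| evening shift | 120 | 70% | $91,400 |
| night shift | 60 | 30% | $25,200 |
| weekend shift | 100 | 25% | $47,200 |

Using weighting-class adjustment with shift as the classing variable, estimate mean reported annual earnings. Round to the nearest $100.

$88,200

Weighting each respondent by the inverse class response rate inflates each class back to its sampled size, so the class weight is n_sampled:
  day shift: 340 × 110,300 = 37,502,000
  evening shift: 120 × 91,400 = 10,968,000
  night shift: 60 × 25,200 = 1,512,000
  weekend shift: 100 × 47,200 = 4,720,000
Adjusted estimate = 54,702,000 / 620 = 88229 → $88,200.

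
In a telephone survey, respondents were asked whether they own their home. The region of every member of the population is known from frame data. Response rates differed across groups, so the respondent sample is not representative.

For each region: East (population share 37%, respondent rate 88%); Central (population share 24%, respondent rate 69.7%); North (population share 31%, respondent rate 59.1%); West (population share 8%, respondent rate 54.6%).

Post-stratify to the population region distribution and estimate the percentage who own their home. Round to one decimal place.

72.0%

Weight each group's respondent value by its population share:
  East: 0.37 × 88 = 32.56
  Central: 0.24 × 69.7 = 16.728
  North: 0.31 × 59.1 = 18.321
  West: 0.08 × 54.6 = 4.368
Post-stratified estimate = 71.977 → 72.0%.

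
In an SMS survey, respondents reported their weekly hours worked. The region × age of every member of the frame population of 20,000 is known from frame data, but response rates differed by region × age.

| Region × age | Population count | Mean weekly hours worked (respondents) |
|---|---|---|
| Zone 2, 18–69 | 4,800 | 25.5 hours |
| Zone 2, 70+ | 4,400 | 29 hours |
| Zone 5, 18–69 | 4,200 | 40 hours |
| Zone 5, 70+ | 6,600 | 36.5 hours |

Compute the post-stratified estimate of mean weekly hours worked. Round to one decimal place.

Each cell contributes population-share × respondent value:
  Zone 2, 18–69: (4,800/20,000) × 25.5 = 6.12
  Zone 2, 70+: (4,400/20,000) × 29 = 6.38
  Zone 5, 18–69: (4,200/20,000) × 40 = 8.4
  Zone 5, 70+: (6,600/20,000) × 36.5 = 12.045
Post-stratified estimate = 32.945 → 32.9.

32.9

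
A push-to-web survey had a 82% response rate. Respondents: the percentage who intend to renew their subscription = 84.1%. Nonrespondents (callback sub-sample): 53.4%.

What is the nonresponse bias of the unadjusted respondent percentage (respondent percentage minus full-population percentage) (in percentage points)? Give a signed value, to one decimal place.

+5.5 percentage points

Nonresponse fraction = 1 − 0.82 = 0.18.
Bias = (nonresponse fraction) × (respondent percentage − nonrespondent percentage)
     = 0.18 × (84.1 − 53.4) = 0.18 × 30.7 = 5.526.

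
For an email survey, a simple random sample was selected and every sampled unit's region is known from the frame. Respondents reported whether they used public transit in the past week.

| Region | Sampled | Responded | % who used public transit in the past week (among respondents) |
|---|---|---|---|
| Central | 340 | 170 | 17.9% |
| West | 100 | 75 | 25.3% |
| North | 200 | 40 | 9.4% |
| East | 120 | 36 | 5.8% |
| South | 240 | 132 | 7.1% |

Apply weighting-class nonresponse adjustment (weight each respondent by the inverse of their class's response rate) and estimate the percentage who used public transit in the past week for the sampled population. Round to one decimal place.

12.9%

Response rates by class: Central 170/340 = 50%, West 75/100 = 75%, North 40/200 = 20%, East 36/120 = 30%, South 132/240 = 55%.
Weighting each respondent by the inverse class response rate inflates each class back to its sampled size, so the class weight is n_sampled:
  Central: 340 × 17.9 = 6086
  West: 100 × 25.3 = 2530
  North: 200 × 9.4 = 1880
  East: 120 × 5.8 = 696
  South: 240 × 7.1 = 1704
Adjusted estimate = 12,896 / 1,000 = 12.896 → 12.9%.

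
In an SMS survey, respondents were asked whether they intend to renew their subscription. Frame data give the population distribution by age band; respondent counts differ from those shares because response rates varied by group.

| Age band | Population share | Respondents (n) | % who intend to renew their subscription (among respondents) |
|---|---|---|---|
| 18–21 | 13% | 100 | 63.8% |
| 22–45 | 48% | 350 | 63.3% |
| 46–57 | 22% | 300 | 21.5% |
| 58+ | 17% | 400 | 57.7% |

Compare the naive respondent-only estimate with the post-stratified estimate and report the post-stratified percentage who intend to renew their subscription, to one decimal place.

Naive respondent-only estimate (weights = respondent counts):
  (100/1150)×63.8 + (350/1150)×63.3 + (300/1150)×21.5 + (400/1150)×57.7 = 50.4913%
Post-stratified estimate weights by population shares:
  0.13×63.8 + 0.48×63.3 + 0.22×21.5 + 0.17×57.7 = 53.217%

53.2%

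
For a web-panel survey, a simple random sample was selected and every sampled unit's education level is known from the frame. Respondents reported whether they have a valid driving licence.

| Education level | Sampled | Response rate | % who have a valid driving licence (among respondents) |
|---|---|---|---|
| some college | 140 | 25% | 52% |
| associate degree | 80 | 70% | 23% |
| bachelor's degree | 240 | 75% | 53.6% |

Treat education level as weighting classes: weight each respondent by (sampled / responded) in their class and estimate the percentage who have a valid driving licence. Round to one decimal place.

Weighting each respondent by the inverse class response rate inflates each class back to its sampled size, so the class weight is n_sampled:
  some college: 140 × 52 = 7280
  associate degree: 80 × 23 = 1840
  bachelor's degree: 240 × 53.6 = 12,864
Adjusted estimate = 21,984 / 460 = 47.7913 → 47.8%.

47.8%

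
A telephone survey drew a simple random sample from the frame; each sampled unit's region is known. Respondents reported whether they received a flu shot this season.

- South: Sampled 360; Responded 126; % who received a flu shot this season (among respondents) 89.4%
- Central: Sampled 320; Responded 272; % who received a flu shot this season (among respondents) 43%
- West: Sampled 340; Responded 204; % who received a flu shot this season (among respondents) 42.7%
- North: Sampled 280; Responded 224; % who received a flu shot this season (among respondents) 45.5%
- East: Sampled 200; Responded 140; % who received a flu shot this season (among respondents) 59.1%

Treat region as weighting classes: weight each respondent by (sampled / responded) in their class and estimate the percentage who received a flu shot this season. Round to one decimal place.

Response rates by class: South 126/360 = 35%, Central 272/320 = 85%, West 204/340 = 60%, North 224/280 = 80%, East 140/200 = 70%.
Each respondent's weight = sampled/responded in their class; summing within a class gives n_sampled, so:
  South: 360 × 89.4 = 32184
  Central: 320 × 43 = 13,760
  West: 340 × 42.7 = 14518
  North: 280 × 45.5 = 12,740
  East: 200 × 59.1 = 11,820
Adjusted estimate = 85,022 / 1,500 = 56.6813 → 56.7%.

56.7%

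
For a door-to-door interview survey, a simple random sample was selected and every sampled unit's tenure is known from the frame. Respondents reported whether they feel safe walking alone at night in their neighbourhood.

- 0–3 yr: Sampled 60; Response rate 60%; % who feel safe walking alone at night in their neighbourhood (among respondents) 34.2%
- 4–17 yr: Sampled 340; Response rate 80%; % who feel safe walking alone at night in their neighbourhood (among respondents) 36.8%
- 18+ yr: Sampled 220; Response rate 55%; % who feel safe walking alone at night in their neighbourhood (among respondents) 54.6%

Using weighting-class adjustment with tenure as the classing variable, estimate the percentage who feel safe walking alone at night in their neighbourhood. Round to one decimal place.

42.9%

With weight = n_sampled/n_responded per class, the weighted class total is n_sampled:
  0–3 yr: 60 × 34.2 = 2052
  4–17 yr: 340 × 36.8 = 12512
  18+ yr: 220 × 54.6 = 12,012
Adjusted estimate = 26,576 / 620 = 42.8645 → 42.9%.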